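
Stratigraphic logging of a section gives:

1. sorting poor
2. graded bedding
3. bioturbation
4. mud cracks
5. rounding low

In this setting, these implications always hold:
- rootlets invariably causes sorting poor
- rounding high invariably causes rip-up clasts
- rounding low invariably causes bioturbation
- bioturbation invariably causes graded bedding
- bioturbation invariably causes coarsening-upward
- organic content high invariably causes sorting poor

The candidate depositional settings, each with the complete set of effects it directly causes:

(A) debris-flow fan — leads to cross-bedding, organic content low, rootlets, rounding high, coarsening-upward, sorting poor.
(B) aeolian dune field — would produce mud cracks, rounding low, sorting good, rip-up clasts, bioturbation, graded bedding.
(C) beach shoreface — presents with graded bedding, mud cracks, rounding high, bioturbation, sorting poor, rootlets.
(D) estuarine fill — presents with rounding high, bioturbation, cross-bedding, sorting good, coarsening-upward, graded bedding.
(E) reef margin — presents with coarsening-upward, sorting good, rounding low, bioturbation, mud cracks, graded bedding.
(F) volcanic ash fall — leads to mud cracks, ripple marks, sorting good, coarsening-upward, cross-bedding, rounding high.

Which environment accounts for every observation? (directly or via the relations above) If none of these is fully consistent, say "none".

none

Per-candidate check:
(A) debris-flow fan — sorting poor +; graded bedding -; bioturbation -; mud cracks -; rounding low -
(B) aeolian dune field — fails on sorting poor (predicts sorting good, not sorting poor)
(C) beach shoreface — fails on rounding low (predicts rounding high, not rounding low)
(D) estuarine fill — sorting poor -; graded bedding +; bioturbation +; mud cracks -; rounding low -
(E) reef margin — fails on sorting poor (predicts sorting good, not sorting poor)
(F) volcanic ash fall — sorting poor -; graded bedding -; bioturbation -; mud cracks +; rounding low -
None of the listed candidates fits everything.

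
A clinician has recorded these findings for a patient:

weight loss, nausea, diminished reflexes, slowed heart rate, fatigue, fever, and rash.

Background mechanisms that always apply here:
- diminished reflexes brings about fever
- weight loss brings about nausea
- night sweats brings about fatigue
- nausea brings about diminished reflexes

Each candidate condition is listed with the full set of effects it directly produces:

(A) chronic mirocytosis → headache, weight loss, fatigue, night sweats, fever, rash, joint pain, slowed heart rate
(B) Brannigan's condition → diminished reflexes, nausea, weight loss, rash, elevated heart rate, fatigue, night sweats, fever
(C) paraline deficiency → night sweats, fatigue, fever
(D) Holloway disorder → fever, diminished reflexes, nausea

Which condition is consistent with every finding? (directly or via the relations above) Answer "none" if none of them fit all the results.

Per-candidate check:
(A) chronic mirocytosis — accounts for every observation (nausea through weight loss → nausea)
(B) Brannigan's condition — weight loss yes; nausea yes; diminished reflexes yes; slowed heart rate NO; fatigue yes; fever yes; rash yes
(C) paraline deficiency — does not account for weight loss, nausea, diminished reflexes, slowed heart rate, rash
(D) Holloway disorder — does not account for weight loss, slowed heart rate, fatigue, rash
(A) alone accounts for all the evidence.

A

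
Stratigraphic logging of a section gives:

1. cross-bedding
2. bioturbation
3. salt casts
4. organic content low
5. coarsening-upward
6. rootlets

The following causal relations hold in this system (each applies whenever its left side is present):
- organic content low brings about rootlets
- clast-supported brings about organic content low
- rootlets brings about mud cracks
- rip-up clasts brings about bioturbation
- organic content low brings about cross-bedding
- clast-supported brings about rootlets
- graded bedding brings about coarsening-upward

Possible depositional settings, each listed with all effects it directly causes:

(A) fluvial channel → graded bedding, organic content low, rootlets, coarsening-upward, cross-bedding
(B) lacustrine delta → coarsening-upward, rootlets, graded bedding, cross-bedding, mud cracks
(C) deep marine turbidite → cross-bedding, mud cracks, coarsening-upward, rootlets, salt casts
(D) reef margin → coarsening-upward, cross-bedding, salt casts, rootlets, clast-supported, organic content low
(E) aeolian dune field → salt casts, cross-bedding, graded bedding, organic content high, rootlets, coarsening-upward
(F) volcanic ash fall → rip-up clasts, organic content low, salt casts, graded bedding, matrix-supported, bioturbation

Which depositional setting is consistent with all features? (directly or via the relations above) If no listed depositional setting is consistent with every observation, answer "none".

F

Checking each candidate against the observations:
(A) fluvial channel — cross-bedding yes; bioturbation NO; salt casts NO; organic content low yes; coarsening-upward yes; rootlets yes
(B) lacustrine delta — does not account for bioturbation, salt casts, organic content low
(C) deep marine turbidite — does not account for bioturbation, organic content low
(D) reef margin — does not account for bioturbation
(E) aeolian dune field — fails on bioturbation, organic content low (predicts organic content high, not organic content low)
(F) volcanic ash fall — accounts for every observation (cross-bedding via organic content low → cross-bedding)
(F) alone accounts for all the evidence.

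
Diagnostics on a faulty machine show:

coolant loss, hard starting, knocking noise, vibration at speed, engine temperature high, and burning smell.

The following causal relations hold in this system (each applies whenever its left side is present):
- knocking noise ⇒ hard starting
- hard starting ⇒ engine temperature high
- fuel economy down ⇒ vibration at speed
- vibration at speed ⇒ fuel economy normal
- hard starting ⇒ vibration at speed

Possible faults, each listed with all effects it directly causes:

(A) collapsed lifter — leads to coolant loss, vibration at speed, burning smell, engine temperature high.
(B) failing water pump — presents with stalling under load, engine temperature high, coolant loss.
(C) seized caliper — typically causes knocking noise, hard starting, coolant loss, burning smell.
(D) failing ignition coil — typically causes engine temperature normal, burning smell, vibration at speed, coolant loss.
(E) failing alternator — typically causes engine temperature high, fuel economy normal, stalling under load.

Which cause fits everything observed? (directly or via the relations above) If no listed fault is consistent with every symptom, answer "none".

Testing each hypothesis:
(A) collapsed lifter — does not account for hard starting, knocking noise
(B) failing water pump — coolant loss +; hard starting -; knocking noise -; vibration at speed -; engine temperature high +; burning smell -
(C) seized caliper — coolant loss +; hard starting +; knocking noise +; vibration at speed + (by hard starting → vibration at speed); engine temperature high + (by hard starting → engine temperature high); burning smell +
(D) failing ignition coil — fails on hard starting, knocking noise, engine temperature high (predicts engine temperature normal, not engine temperature high)
(E) failing alternator — does not account for coolant loss, hard starting, knocking noise, vibration at speed, burning smell
(C) alone accounts for all the evidence.

C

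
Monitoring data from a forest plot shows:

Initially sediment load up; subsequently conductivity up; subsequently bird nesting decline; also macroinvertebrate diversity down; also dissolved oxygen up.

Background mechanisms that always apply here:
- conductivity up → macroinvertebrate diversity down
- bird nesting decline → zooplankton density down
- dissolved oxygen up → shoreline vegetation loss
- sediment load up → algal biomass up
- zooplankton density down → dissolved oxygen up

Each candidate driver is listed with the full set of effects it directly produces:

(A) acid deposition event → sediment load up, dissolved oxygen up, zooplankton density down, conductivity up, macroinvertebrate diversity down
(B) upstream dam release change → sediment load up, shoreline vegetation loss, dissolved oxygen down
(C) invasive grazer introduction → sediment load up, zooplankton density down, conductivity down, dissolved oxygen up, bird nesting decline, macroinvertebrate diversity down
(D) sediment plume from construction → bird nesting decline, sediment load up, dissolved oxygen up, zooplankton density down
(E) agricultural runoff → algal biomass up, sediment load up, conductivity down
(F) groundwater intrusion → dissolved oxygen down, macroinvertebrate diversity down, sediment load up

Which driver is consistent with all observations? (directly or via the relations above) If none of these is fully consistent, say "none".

Checking each candidate against the observations:
(A) acid deposition event — sediment load up match; conductivity up match; bird nesting decline miss; macroinvertebrate diversity down match; dissolved oxygen up match
(B) upstream dam release change — fails on conductivity up, bird nesting decline, macroinvertebrate diversity down, dissolved oxygen up (predicts dissolved oxygen down, not dissolved oxygen up)
(C) invasive grazer introduction — fails on conductivity up (predicts conductivity down, not conductivity up)
(D) sediment plume from construction — does not account for conductivity up, macroinvertebrate diversity down
(E) agricultural runoff — fails on conductivity up, bird nesting decline, macroinvertebrate diversity down, dissolved oxygen up (predicts conductivity down, not conductivity up)
(F) groundwater intrusion — fails on conductivity up, bird nesting decline, dissolved oxygen up (predicts dissolved oxygen down, not dissolved oxygen up)
Every candidate fails on at least one observation.

none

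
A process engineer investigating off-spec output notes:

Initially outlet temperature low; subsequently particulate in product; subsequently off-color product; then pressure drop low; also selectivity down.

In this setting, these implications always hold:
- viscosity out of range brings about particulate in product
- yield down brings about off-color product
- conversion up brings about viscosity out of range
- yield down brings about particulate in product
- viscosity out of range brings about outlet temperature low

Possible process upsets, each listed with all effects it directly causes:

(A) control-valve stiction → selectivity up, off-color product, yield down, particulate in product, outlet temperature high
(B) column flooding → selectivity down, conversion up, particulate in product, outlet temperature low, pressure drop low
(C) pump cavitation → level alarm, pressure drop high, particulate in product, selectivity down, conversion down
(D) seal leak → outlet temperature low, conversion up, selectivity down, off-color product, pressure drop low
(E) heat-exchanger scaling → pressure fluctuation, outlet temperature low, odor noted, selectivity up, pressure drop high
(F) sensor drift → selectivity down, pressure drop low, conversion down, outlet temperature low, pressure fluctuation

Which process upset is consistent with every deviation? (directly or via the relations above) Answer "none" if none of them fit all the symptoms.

D

Testing each hypothesis:
(A) control-valve stiction — outlet temperature low -; particulate in product +; off-color product +; pressure drop low -; selectivity down -
(B) column flooding — does not account for off-color product
(C) pump cavitation — fails on outlet temperature low, off-color product, pressure drop low (predicts pressure drop high, not pressure drop low)
(D) seal leak — accounts for every observation (particulate in product by conversion up → viscosity out of range → particulate in product)
(E) heat-exchanger scaling — outlet temperature low +; particulate in product -; off-color product -; pressure drop low -; selectivity down -
(F) sensor drift — does not account for particulate in product, off-color product
(D) alone accounts for all the evidence.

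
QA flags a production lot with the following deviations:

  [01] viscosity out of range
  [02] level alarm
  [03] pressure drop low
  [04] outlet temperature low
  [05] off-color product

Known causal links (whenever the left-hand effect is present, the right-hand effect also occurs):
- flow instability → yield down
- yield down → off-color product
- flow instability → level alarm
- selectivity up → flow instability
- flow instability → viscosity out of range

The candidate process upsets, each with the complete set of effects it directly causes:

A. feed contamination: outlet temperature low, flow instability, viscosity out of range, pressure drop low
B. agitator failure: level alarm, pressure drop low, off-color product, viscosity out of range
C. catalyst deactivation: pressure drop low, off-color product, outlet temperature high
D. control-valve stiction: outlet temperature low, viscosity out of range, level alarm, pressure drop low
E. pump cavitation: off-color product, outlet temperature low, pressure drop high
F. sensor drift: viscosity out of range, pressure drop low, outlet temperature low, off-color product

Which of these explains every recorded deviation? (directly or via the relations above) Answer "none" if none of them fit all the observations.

Checking each candidate against the observations:
(A) feed contamination — accounts for every observation (level alarm by flow instability → level alarm)
(B) agitator failure — does not account for outlet temperature low
(C) catalyst deactivation — fails on viscosity out of range, level alarm, outlet temperature low (predicts outlet temperature high, not outlet temperature low)
(D) control-valve stiction — viscosity out of range match; level alarm match; pressure drop low match; outlet temperature low match; off-color product miss
(E) pump cavitation — viscosity out of range miss; level alarm miss; pressure drop low miss; outlet temperature low match; off-color product match
(F) sensor drift — does not account for level alarm
Only (A) is consistent with every observation.

A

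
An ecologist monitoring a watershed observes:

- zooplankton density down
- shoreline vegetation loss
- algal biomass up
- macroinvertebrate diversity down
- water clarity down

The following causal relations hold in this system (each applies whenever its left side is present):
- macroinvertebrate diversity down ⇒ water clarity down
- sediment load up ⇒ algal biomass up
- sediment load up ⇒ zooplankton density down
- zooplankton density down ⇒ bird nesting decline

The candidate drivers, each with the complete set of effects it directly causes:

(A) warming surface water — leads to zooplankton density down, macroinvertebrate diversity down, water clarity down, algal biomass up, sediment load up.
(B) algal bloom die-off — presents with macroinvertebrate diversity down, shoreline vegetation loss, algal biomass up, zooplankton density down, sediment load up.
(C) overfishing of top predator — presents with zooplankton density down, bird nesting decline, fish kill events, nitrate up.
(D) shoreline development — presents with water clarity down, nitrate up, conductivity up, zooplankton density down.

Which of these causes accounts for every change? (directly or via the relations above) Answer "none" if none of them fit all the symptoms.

B

Per-candidate check:
(A) warming surface water — zooplankton density down ✓; shoreline vegetation loss ✗; algal biomass up ✓; macroinvertebrate diversity down ✓; water clarity down ✓
(B) algal bloom die-off — zooplankton density down ✓; shoreline vegetation loss ✓; algal biomass up ✓; macroinvertebrate diversity down ✓; water clarity down ✓ (by macroinvertebrate diversity down → water clarity down)
(C) overfishing of top predator — does not account for shoreline vegetation loss, algal biomass up, macroinvertebrate diversity down, water clarity down
(D) shoreline development — zooplankton density down ✓; shoreline vegetation loss ✗; algal biomass up ✗; macroinvertebrate diversity down ✗; water clarity down ✓
Only (B) is consistent with every observation.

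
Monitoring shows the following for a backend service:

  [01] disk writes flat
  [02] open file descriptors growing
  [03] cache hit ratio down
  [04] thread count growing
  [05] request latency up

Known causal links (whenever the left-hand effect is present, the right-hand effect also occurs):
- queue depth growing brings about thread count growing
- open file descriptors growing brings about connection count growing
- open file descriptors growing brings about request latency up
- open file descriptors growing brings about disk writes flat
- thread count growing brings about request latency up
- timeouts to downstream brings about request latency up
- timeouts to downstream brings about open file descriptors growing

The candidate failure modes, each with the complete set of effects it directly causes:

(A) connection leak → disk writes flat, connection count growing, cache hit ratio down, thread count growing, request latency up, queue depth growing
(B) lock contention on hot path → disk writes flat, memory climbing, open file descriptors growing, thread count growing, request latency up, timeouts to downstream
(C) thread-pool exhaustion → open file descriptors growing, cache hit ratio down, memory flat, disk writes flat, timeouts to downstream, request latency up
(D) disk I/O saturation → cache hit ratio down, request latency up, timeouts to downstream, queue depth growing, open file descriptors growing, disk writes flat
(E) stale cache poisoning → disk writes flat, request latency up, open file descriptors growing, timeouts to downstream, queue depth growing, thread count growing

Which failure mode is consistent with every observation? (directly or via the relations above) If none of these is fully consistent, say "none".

Per-candidate check:
(A) connection leak — disk writes flat ✓; open file descriptors growing ✗; cache hit ratio down ✓; thread count growing ✓; request latency up ✓
(B) lock contention on hot path — disk writes flat ✓; open file descriptors growing ✓; cache hit ratio down ✗; thread count growing ✓; request latency up ✓
(C) thread-pool exhaustion — does not account for thread count growing
(D) disk I/O saturation — disk writes flat ✓; open file descriptors growing ✓; cache hit ratio down ✓; thread count growing ✓ (by queue depth growing → thread count growing); request latency up ✓
(E) stale cache poisoning — does not account for cache hit ratio down
(D) is the only candidate with no mismatches.

D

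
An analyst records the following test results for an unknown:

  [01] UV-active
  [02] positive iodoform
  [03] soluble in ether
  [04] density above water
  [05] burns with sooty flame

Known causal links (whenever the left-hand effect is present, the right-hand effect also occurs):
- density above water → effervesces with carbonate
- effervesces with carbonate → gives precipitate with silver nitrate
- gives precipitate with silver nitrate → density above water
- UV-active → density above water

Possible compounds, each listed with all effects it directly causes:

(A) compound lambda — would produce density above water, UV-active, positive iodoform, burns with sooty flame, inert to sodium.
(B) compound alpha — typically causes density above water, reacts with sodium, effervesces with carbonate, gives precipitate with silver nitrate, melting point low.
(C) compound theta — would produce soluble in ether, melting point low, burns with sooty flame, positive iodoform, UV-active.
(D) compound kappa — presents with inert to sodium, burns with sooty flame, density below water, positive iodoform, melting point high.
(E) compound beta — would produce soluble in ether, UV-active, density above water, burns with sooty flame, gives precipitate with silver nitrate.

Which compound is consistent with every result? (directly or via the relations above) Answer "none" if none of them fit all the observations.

Checking each candidate against the observations:
(A) compound lambda — does not account for soluble in ether
(B) compound alpha — UV-active ✗; positive iodoform ✗; soluble in ether ✗; density above water ✓; burns with sooty flame ✗
(C) compound theta — accounts for every observation (density above water by UV-active → density above water)
(D) compound kappa — UV-active ✗; positive iodoform ✓; soluble in ether ✗; density above water ✗; burns with sooty flame ✓
(E) compound beta — UV-active ✓; positive iodoform ✗; soluble in ether ✓; density above water ✓; burns with sooty flame ✓
(C) is the only candidate with no mismatches.

C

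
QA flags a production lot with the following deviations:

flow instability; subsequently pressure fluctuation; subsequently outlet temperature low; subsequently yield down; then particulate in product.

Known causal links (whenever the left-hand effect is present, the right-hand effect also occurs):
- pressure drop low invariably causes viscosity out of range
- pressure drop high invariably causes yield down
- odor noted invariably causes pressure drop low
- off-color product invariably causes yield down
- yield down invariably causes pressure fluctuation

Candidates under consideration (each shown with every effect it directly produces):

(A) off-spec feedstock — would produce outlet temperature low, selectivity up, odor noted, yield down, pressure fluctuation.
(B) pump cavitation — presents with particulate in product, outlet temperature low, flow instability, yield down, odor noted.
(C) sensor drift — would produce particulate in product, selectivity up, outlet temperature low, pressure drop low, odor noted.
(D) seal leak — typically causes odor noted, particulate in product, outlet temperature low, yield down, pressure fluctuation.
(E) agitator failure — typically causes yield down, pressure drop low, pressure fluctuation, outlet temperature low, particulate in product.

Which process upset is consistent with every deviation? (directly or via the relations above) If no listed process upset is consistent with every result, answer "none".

B

Testing each hypothesis:
(A) off-spec feedstock — does not account for flow instability, particulate in product
(B) pump cavitation — flow instability ✓; pressure fluctuation ✓ (by yield down → pressure fluctuation); outlet temperature low ✓; yield down ✓; particulate in product ✓
(C) sensor drift — does not account for flow instability, pressure fluctuation, yield down
(D) seal leak — does not account for flow instability
(E) agitator failure — flow instability ✗; pressure fluctuation ✓; outlet temperature low ✓; yield down ✓; particulate in product ✓
(B) alone accounts for all the evidence.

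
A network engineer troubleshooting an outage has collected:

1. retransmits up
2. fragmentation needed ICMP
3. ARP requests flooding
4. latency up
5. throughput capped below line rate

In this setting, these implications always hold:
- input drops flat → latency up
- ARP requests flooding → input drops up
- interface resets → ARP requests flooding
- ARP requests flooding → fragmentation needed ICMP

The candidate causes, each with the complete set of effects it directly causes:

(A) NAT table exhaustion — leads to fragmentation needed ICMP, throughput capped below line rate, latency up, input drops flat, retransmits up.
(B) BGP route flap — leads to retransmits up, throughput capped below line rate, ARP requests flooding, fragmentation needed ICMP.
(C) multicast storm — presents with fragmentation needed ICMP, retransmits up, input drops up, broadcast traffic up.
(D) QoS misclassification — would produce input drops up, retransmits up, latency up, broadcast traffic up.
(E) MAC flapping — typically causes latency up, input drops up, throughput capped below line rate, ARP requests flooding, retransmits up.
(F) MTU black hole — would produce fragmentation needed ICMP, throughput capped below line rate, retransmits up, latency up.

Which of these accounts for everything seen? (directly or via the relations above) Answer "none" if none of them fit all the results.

E

Checking each candidate against the observations:
(A) NAT table exhaustion — retransmits up match; fragmentation needed ICMP match; ARP requests flooding miss; latency up match; throughput capped below line rate match
(B) BGP route flap — retransmits up match; fragmentation needed ICMP match; ARP requests flooding match; latency up miss; throughput capped below line rate match
(C) multicast storm — retransmits up match; fragmentation needed ICMP match; ARP requests flooding miss; latency up miss; throughput capped below line rate miss
(D) QoS misclassification — retransmits up match; fragmentation needed ICMP miss; ARP requests flooding miss; latency up match; throughput capped below line rate miss
(E) MAC flapping — accounts for every observation (fragmentation needed ICMP via ARP requests flooding → fragmentation needed ICMP)
(F) MTU black hole — retransmits up match; fragmentation needed ICMP match; ARP requests flooding miss; latency up match; throughput capped below line rate match
Only (E) is consistent with every observation.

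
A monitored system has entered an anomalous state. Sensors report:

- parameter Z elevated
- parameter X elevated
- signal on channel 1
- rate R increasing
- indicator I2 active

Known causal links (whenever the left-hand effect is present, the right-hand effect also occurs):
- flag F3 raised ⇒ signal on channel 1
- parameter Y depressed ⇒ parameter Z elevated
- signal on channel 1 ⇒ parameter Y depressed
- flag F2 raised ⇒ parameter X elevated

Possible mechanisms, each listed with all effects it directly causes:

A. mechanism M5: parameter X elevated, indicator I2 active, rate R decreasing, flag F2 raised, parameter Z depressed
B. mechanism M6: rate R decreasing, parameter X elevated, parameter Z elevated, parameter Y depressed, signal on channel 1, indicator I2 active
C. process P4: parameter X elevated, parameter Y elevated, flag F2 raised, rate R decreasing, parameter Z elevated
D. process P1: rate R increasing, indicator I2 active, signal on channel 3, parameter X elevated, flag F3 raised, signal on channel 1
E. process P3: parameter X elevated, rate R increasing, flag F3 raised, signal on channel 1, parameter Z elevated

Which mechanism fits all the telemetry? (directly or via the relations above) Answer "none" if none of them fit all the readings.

D

For each candidate, compare predicted effects to what was observed:
(A) mechanism M5 — fails on parameter Z elevated, signal on channel 1, rate R increasing (predicts parameter Z depressed, not parameter Z elevated; predicts rate R decreasing, not rate R increasing)
(B) mechanism M6 — fails on rate R increasing (predicts rate R decreasing, not rate R increasing)
(C) process P4 — parameter Z elevated +; parameter X elevated +; signal on channel 1 -; rate R increasing -; indicator I2 active -
(D) process P1 — parameter Z elevated + (by signal on channel 1 → parameter Y depressed → parameter Z elevated); parameter X elevated +; signal on channel 1 +; rate R increasing +; indicator I2 active +
(E) process P3 — parameter Z elevated +; parameter X elevated +; signal on channel 1 +; rate R increasing +; indicator I2 active -
(D) alone accounts for all the evidence.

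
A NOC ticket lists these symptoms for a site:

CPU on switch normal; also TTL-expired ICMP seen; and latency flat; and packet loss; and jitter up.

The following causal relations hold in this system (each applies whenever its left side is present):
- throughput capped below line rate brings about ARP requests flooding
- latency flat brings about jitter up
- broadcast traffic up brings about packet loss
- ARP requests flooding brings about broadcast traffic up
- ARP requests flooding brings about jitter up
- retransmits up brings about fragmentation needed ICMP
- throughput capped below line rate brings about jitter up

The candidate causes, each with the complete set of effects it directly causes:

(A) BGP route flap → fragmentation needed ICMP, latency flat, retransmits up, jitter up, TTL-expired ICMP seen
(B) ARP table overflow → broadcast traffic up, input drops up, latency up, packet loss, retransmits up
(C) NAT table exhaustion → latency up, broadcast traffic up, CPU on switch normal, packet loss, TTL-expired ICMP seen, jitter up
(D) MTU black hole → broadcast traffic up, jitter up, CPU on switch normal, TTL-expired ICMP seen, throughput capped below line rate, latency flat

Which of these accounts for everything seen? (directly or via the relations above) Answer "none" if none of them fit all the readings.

D

Per-candidate check:
(A) BGP route flap — CPU on switch normal ✗; TTL-expired ICMP seen ✓; latency flat ✓; packet loss ✗; jitter up ✓
(B) ARP table overflow — CPU on switch normal ✗; TTL-expired ICMP seen ✗; latency flat ✗; packet loss ✓; jitter up ✗
(C) NAT table exhaustion — CPU on switch normal ✓; TTL-expired ICMP seen ✓; latency flat ✗; packet loss ✓; jitter up ✓
(D) MTU black hole — CPU on switch normal ✓; TTL-expired ICMP seen ✓; latency flat ✓; packet loss ✓ (through broadcast traffic up → packet loss); jitter up ✓
(D) alone accounts for all the evidence.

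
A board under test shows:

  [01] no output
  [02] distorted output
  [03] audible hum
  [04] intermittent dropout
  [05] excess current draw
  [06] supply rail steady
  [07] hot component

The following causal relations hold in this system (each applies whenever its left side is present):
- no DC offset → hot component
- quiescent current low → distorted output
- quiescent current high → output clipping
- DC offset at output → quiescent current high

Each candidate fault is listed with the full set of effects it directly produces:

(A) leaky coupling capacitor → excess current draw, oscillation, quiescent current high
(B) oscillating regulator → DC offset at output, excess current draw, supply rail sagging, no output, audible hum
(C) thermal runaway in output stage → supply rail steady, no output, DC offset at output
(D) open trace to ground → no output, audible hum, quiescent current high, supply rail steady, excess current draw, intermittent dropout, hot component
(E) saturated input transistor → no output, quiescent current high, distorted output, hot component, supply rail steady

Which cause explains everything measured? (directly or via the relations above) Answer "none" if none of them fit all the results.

none

Checking each candidate against the observations:
(A) leaky coupling capacitor — does not account for no output, distorted output, audible hum, intermittent dropout, supply rail steady, hot component
(B) oscillating regulator — no output +; distorted output -; audible hum +; intermittent dropout -; excess current draw +; supply rail steady -; hot component -
(C) thermal runaway in output stage — no output +; distorted output -; audible hum -; intermittent dropout -; excess current draw -; supply rail steady +; hot component -
(D) open trace to ground — does not account for distorted output
(E) saturated input transistor — no output +; distorted output +; audible hum -; intermittent dropout -; excess current draw -; supply rail steady +; hot component +
Every candidate fails on at least one observation.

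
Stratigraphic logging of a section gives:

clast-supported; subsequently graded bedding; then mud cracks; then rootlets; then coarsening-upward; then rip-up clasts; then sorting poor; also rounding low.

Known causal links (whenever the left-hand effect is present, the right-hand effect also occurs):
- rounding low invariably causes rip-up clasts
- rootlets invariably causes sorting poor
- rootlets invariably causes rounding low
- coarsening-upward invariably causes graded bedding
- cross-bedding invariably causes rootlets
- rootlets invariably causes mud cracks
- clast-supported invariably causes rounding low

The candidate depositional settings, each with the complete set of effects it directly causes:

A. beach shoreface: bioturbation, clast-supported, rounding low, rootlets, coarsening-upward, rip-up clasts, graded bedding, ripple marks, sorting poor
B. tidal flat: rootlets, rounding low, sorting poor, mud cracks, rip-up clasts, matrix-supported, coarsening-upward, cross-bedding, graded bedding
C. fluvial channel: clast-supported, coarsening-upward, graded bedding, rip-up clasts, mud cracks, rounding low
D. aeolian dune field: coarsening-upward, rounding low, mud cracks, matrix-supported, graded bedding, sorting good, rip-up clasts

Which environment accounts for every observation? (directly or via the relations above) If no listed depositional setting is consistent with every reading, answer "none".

Checking each candidate against the observations:
(A) beach shoreface — clast-supported ✓; graded bedding ✓; mud cracks ✓ (via rootlets → mud cracks); rootlets ✓; coarsening-upward ✓; rip-up clasts ✓; sorting poor ✓; rounding low ✓
(B) tidal flat — fails on clast-supported (predicts matrix-supported, not clast-supported)
(C) fluvial channel — does not account for rootlets, sorting poor
(D) aeolian dune field — fails on clast-supported, rootlets, sorting poor (predicts matrix-supported, not clast-supported; predicts sorting good, not sorting poor)
(A) alone accounts for all the evidence.

A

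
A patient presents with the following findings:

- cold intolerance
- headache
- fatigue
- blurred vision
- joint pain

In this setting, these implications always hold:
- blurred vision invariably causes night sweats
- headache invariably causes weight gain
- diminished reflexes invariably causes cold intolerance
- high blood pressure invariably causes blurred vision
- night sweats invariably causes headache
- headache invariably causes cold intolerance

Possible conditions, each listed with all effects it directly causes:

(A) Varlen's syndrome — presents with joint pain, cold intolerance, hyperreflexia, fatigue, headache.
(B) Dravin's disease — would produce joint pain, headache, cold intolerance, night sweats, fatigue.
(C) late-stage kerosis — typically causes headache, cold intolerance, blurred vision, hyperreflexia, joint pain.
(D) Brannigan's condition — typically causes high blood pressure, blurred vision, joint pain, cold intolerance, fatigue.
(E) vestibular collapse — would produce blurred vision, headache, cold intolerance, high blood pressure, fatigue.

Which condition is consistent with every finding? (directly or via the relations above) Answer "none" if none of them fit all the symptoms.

Per-candidate check:
(A) Varlen's syndrome — does not account for blurred vision
(B) Dravin's disease — cold intolerance ✓; headache ✓; fatigue ✓; blurred vision ✗; joint pain ✓
(C) late-stage kerosis — cold intolerance ✓; headache ✓; fatigue ✗; blurred vision ✓; joint pain ✓
(D) Brannigan's condition — cold intolerance ✓; headache ✓ (by blurred vision → night sweats → headache); fatigue ✓; blurred vision ✓; joint pain ✓
(E) vestibular collapse — does not account for joint pain
(D) is the only candidate with no mismatches.

D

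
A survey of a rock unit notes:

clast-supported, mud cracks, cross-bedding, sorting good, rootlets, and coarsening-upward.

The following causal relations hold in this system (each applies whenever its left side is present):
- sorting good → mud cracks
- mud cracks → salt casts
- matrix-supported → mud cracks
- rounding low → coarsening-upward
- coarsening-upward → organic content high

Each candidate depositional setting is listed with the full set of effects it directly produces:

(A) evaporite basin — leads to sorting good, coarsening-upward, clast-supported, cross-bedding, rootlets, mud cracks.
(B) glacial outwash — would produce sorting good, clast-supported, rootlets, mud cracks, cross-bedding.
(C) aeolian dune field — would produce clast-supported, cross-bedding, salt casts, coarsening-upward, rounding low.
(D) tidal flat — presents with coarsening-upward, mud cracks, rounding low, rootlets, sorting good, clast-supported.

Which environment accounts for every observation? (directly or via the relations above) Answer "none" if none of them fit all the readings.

Per-candidate check:
(A) evaporite basin — accounts for every observation
(B) glacial outwash — does not account for coarsening-upward
(C) aeolian dune field — clast-supported ✓; mud cracks ✗; cross-bedding ✓; sorting good ✗; rootlets ✗; coarsening-upward ✓
(D) tidal flat — does not account for cross-bedding
(A) is the only candidate with no mismatches.

A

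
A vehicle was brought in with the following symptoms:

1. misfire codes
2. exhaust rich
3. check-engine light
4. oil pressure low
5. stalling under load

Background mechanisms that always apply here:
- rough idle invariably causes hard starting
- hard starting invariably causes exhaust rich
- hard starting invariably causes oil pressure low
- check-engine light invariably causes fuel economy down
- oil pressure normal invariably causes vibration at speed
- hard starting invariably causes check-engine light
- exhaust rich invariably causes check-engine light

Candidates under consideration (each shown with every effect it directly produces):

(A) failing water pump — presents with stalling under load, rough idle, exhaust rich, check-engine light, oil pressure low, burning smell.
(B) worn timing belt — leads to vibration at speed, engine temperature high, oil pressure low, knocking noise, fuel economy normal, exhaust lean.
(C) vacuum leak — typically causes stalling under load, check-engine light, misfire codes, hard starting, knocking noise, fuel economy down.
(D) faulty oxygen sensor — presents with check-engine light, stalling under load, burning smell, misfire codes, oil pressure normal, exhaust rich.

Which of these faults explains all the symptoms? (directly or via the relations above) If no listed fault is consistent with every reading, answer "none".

Per-candidate check:
(A) failing water pump — does not account for misfire codes
(B) worn timing belt — fails on misfire codes, exhaust rich, check-engine light, stalling under load (predicts exhaust lean, not exhaust rich)
(C) vacuum leak — accounts for every observation (exhaust rich via hard starting → exhaust rich)
(D) faulty oxygen sensor — fails on oil pressure low (predicts oil pressure normal, not oil pressure low)
Only (C) is consistent with every observation.

C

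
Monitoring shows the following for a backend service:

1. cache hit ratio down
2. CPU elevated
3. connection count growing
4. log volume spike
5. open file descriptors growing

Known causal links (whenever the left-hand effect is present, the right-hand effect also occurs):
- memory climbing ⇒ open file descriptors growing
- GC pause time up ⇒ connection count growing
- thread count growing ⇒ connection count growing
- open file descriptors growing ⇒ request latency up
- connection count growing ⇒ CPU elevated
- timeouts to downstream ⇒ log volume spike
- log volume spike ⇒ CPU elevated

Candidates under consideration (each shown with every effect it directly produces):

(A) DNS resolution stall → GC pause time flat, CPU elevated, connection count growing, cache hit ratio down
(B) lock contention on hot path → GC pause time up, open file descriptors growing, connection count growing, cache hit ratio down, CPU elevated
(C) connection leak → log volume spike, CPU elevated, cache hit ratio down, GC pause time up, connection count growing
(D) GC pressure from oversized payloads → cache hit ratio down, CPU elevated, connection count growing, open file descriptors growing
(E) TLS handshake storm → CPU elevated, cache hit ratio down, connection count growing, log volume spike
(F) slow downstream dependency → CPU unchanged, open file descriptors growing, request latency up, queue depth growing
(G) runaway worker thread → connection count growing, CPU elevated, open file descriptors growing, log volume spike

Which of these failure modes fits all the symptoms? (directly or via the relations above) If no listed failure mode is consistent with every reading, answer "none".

Checking each candidate against the observations:
(A) DNS resolution stall — cache hit ratio down ✓; CPU elevated ✓; connection count growing ✓; log volume spike ✗; open file descriptors growing ✗
(B) lock contention on hot path — does not account for log volume spike
(C) connection leak — does not account for open file descriptors growing
(D) GC pressure from oversized payloads — does not account for log volume spike
(E) TLS handshake storm — cache hit ratio down ✓; CPU elevated ✓; connection count growing ✓; log volume spike ✓; open file descriptors growing ✗
(F) slow downstream dependency — cache hit ratio down ✗; CPU elevated ✗; connection count growing ✗; log volume spike ✗; open file descriptors growing ✓
(G) runaway worker thread — does not account for cache hit ratio down
None of the listed candidates fits everything.

none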